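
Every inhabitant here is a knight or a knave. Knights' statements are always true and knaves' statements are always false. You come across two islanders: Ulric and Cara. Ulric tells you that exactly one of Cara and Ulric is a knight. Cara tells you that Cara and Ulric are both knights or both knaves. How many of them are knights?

1

The unique consistent assignment is Ulric=knight, Cara=knave.
That has 1 knight.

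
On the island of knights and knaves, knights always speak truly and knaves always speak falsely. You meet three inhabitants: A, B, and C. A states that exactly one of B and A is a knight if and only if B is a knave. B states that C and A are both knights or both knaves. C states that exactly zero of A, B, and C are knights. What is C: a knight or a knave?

C is a knave.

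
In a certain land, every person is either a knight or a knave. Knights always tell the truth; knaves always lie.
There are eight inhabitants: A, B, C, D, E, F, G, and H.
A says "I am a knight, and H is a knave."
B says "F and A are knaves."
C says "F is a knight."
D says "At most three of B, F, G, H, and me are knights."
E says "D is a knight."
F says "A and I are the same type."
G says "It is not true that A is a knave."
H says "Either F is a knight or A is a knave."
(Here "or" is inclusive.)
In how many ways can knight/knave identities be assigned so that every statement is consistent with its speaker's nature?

1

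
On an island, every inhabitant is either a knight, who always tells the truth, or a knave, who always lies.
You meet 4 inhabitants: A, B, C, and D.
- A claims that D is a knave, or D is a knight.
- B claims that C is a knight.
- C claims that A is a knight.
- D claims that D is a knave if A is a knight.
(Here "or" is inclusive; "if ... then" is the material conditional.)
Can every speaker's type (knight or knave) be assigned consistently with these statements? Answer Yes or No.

Checking all 16 assignments, each has at least one speaker whose statement's truth value contradicts their type.

No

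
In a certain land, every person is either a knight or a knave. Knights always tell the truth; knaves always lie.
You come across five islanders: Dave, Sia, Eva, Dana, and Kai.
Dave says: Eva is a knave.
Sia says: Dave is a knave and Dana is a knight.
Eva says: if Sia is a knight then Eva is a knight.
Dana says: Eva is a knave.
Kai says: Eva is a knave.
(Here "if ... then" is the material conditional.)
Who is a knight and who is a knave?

Dave is a knave, Sia is a knave, Eva is a knight, Dana is a knave, and Kai is a knave.

As a knave, Dave's statement "Eva is a knave" should be False; it is.
Since Sia is a knave, "Dave is a knave and Dana is a knight" needs to be False, which holds.
As a knight, Eva's statement "if Sia is a knight then Eva is a knight" should be true; it is.
As a knave, Dana's statement "Eva is a knave" should be False; it is.
Kai (knave): "Eva is a knave" — False. ✓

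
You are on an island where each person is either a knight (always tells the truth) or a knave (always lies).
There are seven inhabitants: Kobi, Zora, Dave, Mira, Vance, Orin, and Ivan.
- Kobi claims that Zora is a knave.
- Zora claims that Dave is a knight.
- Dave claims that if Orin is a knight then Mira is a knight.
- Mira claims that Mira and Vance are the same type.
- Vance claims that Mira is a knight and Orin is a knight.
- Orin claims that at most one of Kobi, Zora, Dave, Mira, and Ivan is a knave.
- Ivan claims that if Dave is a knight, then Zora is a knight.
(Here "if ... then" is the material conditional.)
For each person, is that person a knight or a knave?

Knights: Zora, Dave, Mira, Vance, Orin, and Ivan. Knaves: Kobi.

As a knave, Kobi's statement "Zora is a knave" should be false; it is.
Since Zora is a knight, "Dave is a knight" needs to be true, which holds.
As a knight, Dave's statement "if Orin is a knight then Mira is a knight" should be true; it is.
Mira is a knight, and the claim "Mira and Vance are the same type" is indeed true.
Since Vance is a knight, "Mira is a knight and Orin is a knight" needs to be true, which holds.
Orin is a knight, so "at most one of Kobi, Zora, Dave, Mira, and Ivan is a knave" must be true — and it is.
Ivan (knight): "if Dave is a knight, then Zora is a knight" — true. ✓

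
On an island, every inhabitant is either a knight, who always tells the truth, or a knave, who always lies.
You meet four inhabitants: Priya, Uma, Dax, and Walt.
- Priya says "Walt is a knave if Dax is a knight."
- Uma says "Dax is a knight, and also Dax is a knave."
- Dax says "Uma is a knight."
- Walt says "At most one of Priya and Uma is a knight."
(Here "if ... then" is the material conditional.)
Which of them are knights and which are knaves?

Priya is a knight, Uma is a knave, Dax is a knave, and Walt is a knight.

As a knight, Priya's statement "Walt is a knave if Dax is a knight" should be true; it is.
Uma is a knave; "Dax is a knight, and also Dax is a knave" is false, as required.
As a knave, Dax's statement "Uma is a knight" should be false; it is.
Since Walt is a knight, "at most one of Priya and Uma is a knight" needs to be true, which holds.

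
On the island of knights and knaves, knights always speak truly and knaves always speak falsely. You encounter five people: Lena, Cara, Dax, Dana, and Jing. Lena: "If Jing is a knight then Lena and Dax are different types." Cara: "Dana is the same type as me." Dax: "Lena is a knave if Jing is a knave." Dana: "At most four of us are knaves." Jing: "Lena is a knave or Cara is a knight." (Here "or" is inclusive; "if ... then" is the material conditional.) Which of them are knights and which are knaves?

Lena is a knight, and the claim "if Jing is a knight then Lena and Dax are different types" is indeed True.
Since Cara is a knave, "Dana is the same type as me" needs to be False, which holds.
Dax is a knave, and the claim "Lena is a knave if Jing is a knave" is indeed False.
Dana is a knight; "at most four of us are knaves" is True, as required.
Since Jing is a knave, "Lena is a knave or Cara is a knight" needs to be False, which holds.

Knights: Lena and Dana. Knaves: Cara, Dax, and Jing.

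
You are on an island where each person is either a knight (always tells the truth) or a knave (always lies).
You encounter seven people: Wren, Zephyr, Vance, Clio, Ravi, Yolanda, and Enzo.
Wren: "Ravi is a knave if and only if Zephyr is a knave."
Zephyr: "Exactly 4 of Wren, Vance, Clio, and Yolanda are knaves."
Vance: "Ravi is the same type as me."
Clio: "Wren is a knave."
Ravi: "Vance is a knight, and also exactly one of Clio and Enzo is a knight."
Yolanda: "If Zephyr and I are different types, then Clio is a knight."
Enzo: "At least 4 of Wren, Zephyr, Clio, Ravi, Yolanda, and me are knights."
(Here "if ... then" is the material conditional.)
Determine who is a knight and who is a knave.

Wren is a knave, Zephyr is a knave, Vance is a knight, Clio is a knight, Ravi is a knight, Yolanda is a knight, and Enzo is a knave.

Wren is a knave, and the claim "Ravi is a knave if and only if Zephyr is a knave" is indeed false.
Zephyr (knave): "exactly 4 of Wren, Vance, Clio, and Yolanda are knaves" — false. ✓
Vance (knight): "Ravi is the same type as me" — True. ✓
Since Clio is a knight, "Wren is a knave" needs to be True, which holds.
Ravi is a knight, so "Vance is a knight, and also exactly one of Clio and Enzo is a knight" must be True — and it is.
Yolanda is a knight, and the claim "if Zephyr and I are different types, then Clio is a knight" is indeed True.
Enzo is a knave, so "at least 4 of Wren, Zephyr, Clio, Ravi, Yolanda, and me are knights" must be false — and it is.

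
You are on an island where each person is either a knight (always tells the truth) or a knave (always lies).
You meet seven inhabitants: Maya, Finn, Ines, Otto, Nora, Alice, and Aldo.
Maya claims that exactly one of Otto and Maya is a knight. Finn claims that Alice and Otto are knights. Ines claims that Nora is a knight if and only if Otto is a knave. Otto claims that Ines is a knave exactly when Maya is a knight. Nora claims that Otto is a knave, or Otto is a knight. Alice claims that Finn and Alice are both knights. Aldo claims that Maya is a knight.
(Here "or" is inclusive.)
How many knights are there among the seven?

4

The unique consistent assignment is Maya=knight, Finn=knave, Ines=knight, Otto=knave, Nora=knight, Alice=knave, Aldo=knight.
That has 4 knights.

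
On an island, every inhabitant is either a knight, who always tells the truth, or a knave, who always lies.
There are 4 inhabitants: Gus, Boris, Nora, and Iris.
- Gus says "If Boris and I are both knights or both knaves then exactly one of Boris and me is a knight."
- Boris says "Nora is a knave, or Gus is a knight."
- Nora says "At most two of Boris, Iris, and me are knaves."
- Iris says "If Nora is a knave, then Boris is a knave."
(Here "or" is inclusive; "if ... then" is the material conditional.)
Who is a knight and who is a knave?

Gus is a knave, Boris is a knave, Nora is a knight, and Iris is a knight.

Suppose Gus is a knight. Then Gus's statement "if Boris and I are both knights or both knaves then exactly one of Boris and me is a knight" would have to be true. Checking the 8 ways to assign the others, none is consistent with every speaker.
(For instance, with Boris=knave, Nora=knight, Iris=knight, Boris's claim "Nora is a knave, or Gus is a knight" comes out true where it would need to be false.)
So Gus must be a knave, making "if Boris and I are both knights or both knaves then exactly one of Boris and me is a knight" false. Taking Gus=knave, Boris=knave, Nora=knight, Iris=knight, each remaining statement checks out:
  Boris (knave): "Nora is a knave, or Gus is a knight" — false. ✓
  Nora (knight): "at most two of Boris, Iris, and me are knaves" — true. ✓
  Iris (knight): "if Nora is a knave, then Boris is a knave" — true. ✓
This is the unique consistent assignment.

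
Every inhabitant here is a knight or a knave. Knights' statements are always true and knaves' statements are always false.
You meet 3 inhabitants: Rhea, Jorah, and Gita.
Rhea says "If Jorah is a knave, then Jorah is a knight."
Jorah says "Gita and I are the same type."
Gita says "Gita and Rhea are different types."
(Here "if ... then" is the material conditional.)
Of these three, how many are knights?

The unique consistent assignment is Rhea=knave, Jorah=knave, Gita=knight.
That has 1 knight.

1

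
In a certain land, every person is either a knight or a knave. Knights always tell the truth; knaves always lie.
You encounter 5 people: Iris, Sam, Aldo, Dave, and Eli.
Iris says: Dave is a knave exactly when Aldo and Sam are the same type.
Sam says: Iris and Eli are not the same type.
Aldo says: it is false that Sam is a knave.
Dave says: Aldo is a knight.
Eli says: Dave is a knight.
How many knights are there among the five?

The unique consistent assignment is Iris=knave, Sam=knight, Aldo=knight, Dave=knight, Eli=knight.
That has 4 knights.

4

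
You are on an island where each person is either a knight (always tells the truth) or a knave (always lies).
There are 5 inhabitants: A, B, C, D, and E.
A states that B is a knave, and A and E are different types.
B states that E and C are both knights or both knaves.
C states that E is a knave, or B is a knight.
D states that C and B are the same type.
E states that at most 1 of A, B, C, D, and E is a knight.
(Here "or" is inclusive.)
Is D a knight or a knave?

D is a knave.

Consistent assignments: {A=knight, B=knave, C=knight, D=knave, E=knave}
In every consistent assignment, D is a knave.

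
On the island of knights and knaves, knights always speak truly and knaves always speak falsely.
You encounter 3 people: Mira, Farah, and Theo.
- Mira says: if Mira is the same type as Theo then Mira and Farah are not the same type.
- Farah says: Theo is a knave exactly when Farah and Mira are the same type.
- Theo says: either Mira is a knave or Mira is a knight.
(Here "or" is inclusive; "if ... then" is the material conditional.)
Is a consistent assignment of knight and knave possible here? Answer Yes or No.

No

Checking all 8 assignments, each has at least one speaker whose statement's truth value contradicts their type.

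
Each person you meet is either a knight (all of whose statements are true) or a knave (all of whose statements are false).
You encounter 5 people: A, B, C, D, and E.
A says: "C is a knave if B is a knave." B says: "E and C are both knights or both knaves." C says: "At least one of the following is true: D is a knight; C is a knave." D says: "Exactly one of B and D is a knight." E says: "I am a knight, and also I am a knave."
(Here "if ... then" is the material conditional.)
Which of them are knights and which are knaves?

A is a knave, B is a knave, C is a knight, D is a knight, and E is a knave.

Suppose A is a knight. Then A's statement "C is a knave if B is a knave" would have to be true. Checking the 16 ways to assign the others, none is consistent with every speaker.
(For instance, with B=knave, C=knight, D=knight, E=knave, A's claim "C is a knave if B is a knave" comes out false where it would need to be true.)
So A must be a knave, making "C is a knave if B is a knave" false. Taking A=knave, B=knave, C=knight, D=knight, E=knave, each remaining statement checks out:
  B (knave): "E and C are both knights or both knaves" — false. ✓
  C (knight): "at least one of the following is true: D is a knight; C is a knave" — true. ✓
  D (knight): "exactly one of B and D is a knight" — true. ✓
  E (knave): "I am a knight, and also I am a knave" — false. ✓
This is the unique consistent assignment.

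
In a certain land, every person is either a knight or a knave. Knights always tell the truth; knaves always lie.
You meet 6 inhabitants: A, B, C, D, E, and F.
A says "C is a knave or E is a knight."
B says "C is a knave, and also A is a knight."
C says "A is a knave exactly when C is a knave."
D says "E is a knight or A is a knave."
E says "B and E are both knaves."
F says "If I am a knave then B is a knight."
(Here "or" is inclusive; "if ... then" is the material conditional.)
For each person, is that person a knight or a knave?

A (knight): "C is a knave or E is a knight" — True. ✓
B (knight): "C is a knave, and also A is a knight" — True. ✓
Since C is a knave, "A is a knave exactly when C is a knave" needs to be False, which holds.
As a knave, D's statement "E is a knight or A is a knave" should be False; it is.
Since E is a knave, "B and E are both knaves" needs to be False, which holds.
F (knight): "if I am a knave then B is a knight" — True. ✓

Knights: A, B, and F. Knaves: C, D, and E.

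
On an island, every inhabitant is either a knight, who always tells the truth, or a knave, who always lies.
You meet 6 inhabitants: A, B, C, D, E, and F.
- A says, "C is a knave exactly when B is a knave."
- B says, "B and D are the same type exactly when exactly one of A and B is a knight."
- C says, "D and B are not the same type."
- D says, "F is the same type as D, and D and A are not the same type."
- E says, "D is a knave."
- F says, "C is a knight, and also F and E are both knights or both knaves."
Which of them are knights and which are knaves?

A is a knight, B is a knight, C is a knight, D is a knave, E is a knight, and F is a knight.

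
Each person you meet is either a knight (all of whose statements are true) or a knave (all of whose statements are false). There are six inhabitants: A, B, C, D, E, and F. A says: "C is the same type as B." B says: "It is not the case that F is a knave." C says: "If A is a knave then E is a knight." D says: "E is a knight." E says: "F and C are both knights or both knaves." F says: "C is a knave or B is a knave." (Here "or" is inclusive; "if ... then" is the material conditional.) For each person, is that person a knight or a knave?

Knights: B and F. Knaves: A, C, D, and E.

A is a knave, and the claim "C is the same type as B" is indeed False.
Since B is a knight, "it is not the case that F is a knave" needs to be true, which holds.
As a knave, C's statement "if A is a knave then E is a knight" should be False; it is.
D is a knave, and the claim "E is a knight" is indeed False.
E is a knave, and the claim "F and C are both knights or both knaves" is indeed False.
F is a knight; "C is a knave or B is a knave" is true, as required.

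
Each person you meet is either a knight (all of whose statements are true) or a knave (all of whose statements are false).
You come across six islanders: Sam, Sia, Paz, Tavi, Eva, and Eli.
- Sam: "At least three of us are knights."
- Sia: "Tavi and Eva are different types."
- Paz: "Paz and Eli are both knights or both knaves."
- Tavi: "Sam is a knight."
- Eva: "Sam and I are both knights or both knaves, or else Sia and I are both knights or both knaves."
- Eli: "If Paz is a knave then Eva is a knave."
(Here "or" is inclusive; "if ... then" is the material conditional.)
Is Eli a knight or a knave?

Eli is a knight.

Consistent assignments: {Sam=knight, Sia=knight, Paz=knight, Tavi=knight, Eva=knave, Eli=knight}; {Sam=knight, Sia=knight, Paz=knave, Tavi=knight, Eva=knave, Eli=knight}; {Sam=knight, Sia=knave, Paz=knight, Tavi=knight, Eva=knight, Eli=knight}
In every consistent assignment, Eli is a knight.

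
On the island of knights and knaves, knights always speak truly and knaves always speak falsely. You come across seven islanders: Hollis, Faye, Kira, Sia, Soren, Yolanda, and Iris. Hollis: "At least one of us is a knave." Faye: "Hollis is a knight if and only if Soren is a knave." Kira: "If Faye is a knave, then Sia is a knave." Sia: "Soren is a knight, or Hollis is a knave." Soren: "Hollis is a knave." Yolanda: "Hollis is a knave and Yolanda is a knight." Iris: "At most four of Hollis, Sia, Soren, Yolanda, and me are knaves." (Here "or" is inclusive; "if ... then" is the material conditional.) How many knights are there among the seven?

4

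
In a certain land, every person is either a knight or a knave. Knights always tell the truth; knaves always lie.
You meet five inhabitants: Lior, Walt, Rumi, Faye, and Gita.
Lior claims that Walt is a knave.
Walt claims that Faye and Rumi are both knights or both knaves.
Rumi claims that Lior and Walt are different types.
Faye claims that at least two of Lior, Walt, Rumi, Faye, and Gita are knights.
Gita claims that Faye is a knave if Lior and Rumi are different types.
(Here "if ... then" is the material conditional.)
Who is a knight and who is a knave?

Lior is a knave, and the claim "Walt is a knave" is indeed False.
Walt (knight): "Faye and Rumi are both knights or both knaves" — True. ✓
Rumi is a knight; "Lior and Walt are different types" is True, as required.
Faye is a knight, and the claim "at least two of Lior, Walt, Rumi, Faye, and Gita are knights" is indeed True.
Gita is a knave, so "Faye is a knave if Lior and Rumi are different types" must be False — and it is.

Knights: Walt, Rumi, and Faye. Knaves: Lior and Gita.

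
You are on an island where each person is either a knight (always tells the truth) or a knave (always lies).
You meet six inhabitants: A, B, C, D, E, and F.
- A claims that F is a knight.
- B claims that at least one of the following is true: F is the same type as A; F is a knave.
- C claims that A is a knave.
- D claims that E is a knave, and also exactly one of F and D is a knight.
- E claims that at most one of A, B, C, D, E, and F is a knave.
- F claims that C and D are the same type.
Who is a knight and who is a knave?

A (knave): "F is a knight" — false. ✓
B (knight): "at least one of the following is true: F is the same type as A; F is a knave" — True. ✓
C is a knight, so "A is a knave" must be True — and it is.
D is a knave, so "E is a knave, and also exactly one of F and D is a knight" must be false — and it is.
E is a knave, and the claim "at most one of A, B, C, D, E, and F is a knave" is indeed false.
F is a knave, so "C and D are the same type" must be false — and it is.

A is a knave, B is a knight, C is a knight, D is a knave, E is a knave, and F is a knave.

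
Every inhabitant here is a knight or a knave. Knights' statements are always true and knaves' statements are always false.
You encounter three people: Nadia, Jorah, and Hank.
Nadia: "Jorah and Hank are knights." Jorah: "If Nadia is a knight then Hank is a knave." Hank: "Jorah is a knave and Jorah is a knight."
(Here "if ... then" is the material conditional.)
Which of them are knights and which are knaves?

Nadia is a knave; "Jorah and Hank are knights" is False, as required.
Jorah is a knight; "if Nadia is a knight then Hank is a knave" is true, as required.
Since Hank is a knave, "Jorah is a knave and Jorah is a knight" needs to be False, which holds.

Nadia is a knave, Jorah is a knight, and Hank is a knave.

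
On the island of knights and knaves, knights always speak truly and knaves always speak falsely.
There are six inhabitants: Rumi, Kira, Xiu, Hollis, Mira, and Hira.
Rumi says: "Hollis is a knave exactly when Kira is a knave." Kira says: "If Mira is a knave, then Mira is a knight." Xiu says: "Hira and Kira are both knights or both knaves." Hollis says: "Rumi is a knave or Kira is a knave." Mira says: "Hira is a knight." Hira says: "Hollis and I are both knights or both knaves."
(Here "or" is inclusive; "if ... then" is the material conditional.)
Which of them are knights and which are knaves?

Since Rumi is a knave, "Hollis is a knave exactly when Kira is a knave" needs to be false, which holds.
As a knave, Kira's statement "if Mira is a knave, then Mira is a knight" should be false; it is.
Xiu is a knight, so "Hira and Kira are both knights or both knaves" must be true — and it is.
Since Hollis is a knight, "Rumi is a knave or Kira is a knave" needs to be true, which holds.
Mira (knave): "Hira is a knight" — false. ✓
As a knave, Hira's statement "Hollis and I are both knights or both knaves" should be false; it is.

Rumi is a knave, Kira is a knave, Xiu is a knight, Hollis is a knight, Mira is a knave, and Hira is a knave.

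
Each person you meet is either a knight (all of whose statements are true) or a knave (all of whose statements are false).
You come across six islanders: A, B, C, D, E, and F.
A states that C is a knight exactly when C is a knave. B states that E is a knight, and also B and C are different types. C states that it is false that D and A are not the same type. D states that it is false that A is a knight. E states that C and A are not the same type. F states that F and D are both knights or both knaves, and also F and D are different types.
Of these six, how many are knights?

1

The unique consistent assignment is A=knave, B=knave, C=knave, D=knight, E=knave, F=knave.
That has 1 knight.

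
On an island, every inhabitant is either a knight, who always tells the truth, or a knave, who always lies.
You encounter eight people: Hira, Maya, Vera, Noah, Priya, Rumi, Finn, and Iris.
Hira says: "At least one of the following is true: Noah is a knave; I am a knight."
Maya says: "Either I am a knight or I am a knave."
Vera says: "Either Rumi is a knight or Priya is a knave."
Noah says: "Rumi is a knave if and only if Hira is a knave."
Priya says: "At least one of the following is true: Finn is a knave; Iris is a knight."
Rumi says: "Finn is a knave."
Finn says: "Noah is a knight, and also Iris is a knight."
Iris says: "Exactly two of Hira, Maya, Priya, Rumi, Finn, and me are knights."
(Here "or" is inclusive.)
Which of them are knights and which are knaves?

Knights: Hira, Maya, Vera, Noah, Priya, and Rumi. Knaves: Finn and Iris.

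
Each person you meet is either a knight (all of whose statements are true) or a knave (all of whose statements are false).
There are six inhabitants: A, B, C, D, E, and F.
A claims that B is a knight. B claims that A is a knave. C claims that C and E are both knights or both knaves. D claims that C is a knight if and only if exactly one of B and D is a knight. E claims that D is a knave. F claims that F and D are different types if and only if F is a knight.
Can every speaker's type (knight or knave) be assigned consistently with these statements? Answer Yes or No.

Checking all 64 assignments, each has at least one speaker whose statement's truth value contradicts their type.

No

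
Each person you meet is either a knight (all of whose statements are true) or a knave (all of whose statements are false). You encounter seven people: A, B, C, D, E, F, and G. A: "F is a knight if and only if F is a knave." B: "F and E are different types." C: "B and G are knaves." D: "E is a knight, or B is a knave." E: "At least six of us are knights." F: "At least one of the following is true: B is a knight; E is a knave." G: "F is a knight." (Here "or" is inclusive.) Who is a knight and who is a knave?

As a knave, A's statement "F is a knight if and only if F is a knave" should be false; it is.
B is a knight, so "F and E are different types" must be true — and it is.
As a knave, C's statement "B and G are knaves" should be false; it is.
Since D is a knave, "E is a knight, or B is a knave" needs to be false, which holds.
Since E is a knave, "at least six of us are knights" needs to be false, which holds.
Since F is a knight, "at least one of the following is true: B is a knight; E is a knave" needs to be true, which holds.
G is a knight, and the claim "F is a knight" is indeed true.

A is a knave, B is a knight, C is a knave, D is a knave, E is a knave, F is a knight, and G is a knight.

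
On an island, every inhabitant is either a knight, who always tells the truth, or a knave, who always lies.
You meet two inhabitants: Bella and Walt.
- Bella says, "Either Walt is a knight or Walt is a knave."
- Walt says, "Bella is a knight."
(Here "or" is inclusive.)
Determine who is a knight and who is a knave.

Bella is a knight, so "either Walt is a knight or Walt is a knave" must be True — and it is.
Walt (knight): "Bella is a knight" — True. ✓

Knights: Bella and Walt. Knaves: none.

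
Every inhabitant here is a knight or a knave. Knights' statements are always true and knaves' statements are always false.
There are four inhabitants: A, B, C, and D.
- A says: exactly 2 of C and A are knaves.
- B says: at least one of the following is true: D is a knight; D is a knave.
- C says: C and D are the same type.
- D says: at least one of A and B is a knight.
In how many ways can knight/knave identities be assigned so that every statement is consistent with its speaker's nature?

1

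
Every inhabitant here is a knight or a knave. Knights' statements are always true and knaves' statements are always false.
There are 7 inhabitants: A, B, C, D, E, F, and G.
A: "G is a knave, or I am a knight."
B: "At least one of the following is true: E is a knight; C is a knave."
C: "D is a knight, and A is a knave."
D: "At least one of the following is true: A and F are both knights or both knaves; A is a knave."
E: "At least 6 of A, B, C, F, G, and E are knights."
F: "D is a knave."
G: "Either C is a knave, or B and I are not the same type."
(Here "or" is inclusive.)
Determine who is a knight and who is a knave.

A is a knave; "G is a knave, or I am a knight" is False, as required.
B is a knave, so "at least one of the following is true: E is a knight; C is a knave" must be False — and it is.
C (knight): "D is a knight, and A is a knave" — true. ✓
Since D is a knight, "at least one of the following is true: A and F are both knights or both knaves; A is a knave" needs to be true, which holds.
E (knave): "at least 6 of A, B, C, F, G, and E are knights" — False. ✓
F is a knave, and the claim "D is a knave" is indeed False.
G is a knight, so "either C is a knave, or B and I are not the same type" must be true — and it is.

Knights: C, D, and G. Knaves: A, B, E, and F.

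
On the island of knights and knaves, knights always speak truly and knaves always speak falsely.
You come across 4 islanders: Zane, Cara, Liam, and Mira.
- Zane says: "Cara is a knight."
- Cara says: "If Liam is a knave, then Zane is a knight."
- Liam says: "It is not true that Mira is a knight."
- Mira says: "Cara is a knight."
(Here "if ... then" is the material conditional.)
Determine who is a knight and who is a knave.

Zane (knight): "Cara is a knight" — True. ✓
Since Cara is a knight, "if Liam is a knave, then Zane is a knight" needs to be True, which holds.
Liam is a knave, so "it is not true that Mira is a knight" must be False — and it is.
Mira is a knight, so "Cara is a knight" must be True — and it is.

Knights: Zane, Cara, and Mira. Knaves: Liam.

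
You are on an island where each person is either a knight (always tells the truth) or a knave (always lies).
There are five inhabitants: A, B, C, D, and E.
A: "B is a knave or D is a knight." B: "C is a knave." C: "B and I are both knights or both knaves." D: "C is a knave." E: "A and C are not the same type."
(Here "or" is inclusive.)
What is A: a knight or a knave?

A is a knight.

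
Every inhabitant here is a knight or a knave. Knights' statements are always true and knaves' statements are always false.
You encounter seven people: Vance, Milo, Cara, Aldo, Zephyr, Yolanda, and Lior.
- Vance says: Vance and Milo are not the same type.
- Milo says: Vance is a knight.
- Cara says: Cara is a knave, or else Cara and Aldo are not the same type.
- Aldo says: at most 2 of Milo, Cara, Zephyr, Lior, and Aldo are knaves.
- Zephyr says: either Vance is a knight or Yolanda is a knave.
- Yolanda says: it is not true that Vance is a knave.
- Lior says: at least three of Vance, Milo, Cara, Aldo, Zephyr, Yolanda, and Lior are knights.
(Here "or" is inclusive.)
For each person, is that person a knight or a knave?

Knights: Cara and Zephyr. Knaves: Vance, Milo, Aldo, Yolanda, and Lior.

Vance is a knave, so "Vance and Milo are not the same type" must be false — and it is.
As a knave, Milo's statement "Vance is a knight" should be false; it is.
Cara is a knight, so "Cara is a knave, or else Cara and Aldo are not the same type" must be true — and it is.
As a knave, Aldo's statement "at most 2 of Milo, Cara, Zephyr, Lior, and Aldo are knaves" should be false; it is.
Zephyr is a knight, and the claim "either Vance is a knight or Yolanda is a knave" is indeed true.
Yolanda is a knave, so "it is not true that Vance is a knave" must be false — and it is.
Lior is a knave, and the claim "at least three of Vance, Milo, Cara, Aldo, Zephyr, Yolanda, and Lior are knights" is indeed false.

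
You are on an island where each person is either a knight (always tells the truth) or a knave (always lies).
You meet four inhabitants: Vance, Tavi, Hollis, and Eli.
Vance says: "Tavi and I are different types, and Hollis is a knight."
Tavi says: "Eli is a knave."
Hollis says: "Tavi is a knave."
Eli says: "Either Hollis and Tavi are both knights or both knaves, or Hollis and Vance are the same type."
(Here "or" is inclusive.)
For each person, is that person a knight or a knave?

Knights: Vance, Hollis, and Eli. Knaves: Tavi.

Vance is a knight, and the claim "Tavi and I are different types, and Hollis is a knight" is indeed True.
Tavi is a knave; "Eli is a knave" is False, as required.
As a knight, Hollis's statement "Tavi is a knave" should be True; it is.
Since Eli is a knight, "either Hollis and Tavi are both knights or both knaves, or Hollis and Vance are the same type" needs to be True, which holds.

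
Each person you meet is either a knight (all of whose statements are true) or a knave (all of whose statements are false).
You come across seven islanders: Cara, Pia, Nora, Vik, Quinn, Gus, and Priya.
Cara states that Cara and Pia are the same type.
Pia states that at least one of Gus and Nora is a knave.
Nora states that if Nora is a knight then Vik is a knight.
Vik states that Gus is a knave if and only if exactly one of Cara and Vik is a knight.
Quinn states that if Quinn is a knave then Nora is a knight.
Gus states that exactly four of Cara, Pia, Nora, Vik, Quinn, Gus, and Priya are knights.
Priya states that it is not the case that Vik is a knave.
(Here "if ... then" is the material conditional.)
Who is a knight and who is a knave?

Knights: Pia, Nora, Vik, Quinn, and Priya. Knaves: Cara and Gus.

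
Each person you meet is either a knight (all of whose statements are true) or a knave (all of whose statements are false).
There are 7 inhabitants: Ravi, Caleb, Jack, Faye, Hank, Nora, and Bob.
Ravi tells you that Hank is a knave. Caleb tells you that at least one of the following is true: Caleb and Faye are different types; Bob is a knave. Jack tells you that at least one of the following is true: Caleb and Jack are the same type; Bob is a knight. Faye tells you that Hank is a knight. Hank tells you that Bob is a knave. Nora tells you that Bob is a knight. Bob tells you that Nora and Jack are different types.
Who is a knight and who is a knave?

As a knave, Ravi's statement "Hank is a knave" should be False; it is.
Caleb (knight): "at least one of the following is true: Caleb and Faye are different types; Bob is a knave" — true. ✓
Jack is a knave; "at least one of the following is true: Caleb and Jack are the same type; Bob is a knight" is False, as required.
Faye is a knight, so "Hank is a knight" must be true — and it is.
As a knight, Hank's statement "Bob is a knave" should be true; it is.
As a knave, Nora's statement "Bob is a knight" should be False; it is.
Since Bob is a knave, "Nora and Jack are different types" needs to be False, which holds.

Knights: Caleb, Faye, and Hank. Knaves: Ravi, Jack, Nora, and Bob.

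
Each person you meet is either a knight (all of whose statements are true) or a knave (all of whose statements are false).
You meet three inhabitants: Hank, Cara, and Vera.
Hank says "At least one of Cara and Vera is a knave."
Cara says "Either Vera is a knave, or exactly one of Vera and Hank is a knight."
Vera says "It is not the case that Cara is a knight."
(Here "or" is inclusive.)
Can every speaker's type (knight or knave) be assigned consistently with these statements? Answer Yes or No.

Yes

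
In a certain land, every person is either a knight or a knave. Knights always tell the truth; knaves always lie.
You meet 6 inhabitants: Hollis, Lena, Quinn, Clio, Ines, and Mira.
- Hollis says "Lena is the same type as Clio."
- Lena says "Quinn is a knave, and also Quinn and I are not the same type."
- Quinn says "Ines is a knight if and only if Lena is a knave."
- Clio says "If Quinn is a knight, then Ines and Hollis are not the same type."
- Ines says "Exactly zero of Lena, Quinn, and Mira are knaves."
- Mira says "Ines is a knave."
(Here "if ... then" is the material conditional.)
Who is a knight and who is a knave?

Hollis is a knave, Lena is a knave, Quinn is a knave, Clio is a knight, Ines is a knave, and Mira is a knight.

As a knave, Hollis's statement "Lena is the same type as Clio" should be False; it is.
Lena is a knave, and the claim "Quinn is a knave, and also Quinn and I are not the same type" is indeed False.
Quinn is a knave, so "Ines is a knight if and only if Lena is a knave" must be False — and it is.
As a knight, Clio's statement "if Quinn is a knight, then Ines and Hollis are not the same type" should be true; it is.
As a knave, Ines's statement "exactly zero of Lena, Quinn, and Mira are knaves" should be False; it is.
Mira is a knight; "Ines is a knave" is true, as required.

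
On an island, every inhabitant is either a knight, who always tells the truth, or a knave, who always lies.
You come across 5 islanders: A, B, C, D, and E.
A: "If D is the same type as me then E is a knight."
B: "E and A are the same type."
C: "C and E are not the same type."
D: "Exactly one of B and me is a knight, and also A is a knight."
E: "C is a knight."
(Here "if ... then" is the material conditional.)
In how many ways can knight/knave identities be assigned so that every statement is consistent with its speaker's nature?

2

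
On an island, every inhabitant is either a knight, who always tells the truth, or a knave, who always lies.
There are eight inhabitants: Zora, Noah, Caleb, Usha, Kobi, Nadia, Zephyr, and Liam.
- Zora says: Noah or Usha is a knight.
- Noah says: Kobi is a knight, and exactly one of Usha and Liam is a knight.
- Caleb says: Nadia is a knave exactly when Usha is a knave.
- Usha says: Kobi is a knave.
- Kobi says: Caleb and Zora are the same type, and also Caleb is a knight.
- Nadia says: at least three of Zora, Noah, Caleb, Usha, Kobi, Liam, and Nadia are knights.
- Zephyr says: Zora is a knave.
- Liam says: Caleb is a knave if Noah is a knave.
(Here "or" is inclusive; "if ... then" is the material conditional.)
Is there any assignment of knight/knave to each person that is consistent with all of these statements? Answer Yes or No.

No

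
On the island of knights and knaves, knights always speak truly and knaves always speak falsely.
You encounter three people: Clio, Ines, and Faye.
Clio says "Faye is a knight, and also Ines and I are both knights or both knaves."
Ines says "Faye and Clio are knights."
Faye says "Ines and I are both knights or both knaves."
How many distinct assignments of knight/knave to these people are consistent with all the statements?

1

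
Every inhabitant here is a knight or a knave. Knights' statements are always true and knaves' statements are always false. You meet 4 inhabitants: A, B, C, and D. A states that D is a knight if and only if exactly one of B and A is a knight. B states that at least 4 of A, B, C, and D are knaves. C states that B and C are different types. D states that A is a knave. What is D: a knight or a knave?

D is a knight.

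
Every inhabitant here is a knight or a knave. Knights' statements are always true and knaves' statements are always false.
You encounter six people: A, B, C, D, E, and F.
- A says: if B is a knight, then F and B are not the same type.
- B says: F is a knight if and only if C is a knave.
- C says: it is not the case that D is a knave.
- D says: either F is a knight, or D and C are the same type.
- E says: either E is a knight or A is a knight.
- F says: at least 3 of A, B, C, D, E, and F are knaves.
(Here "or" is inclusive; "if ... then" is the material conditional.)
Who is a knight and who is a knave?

Knights: A, B, C, D, and E. Knaves: F.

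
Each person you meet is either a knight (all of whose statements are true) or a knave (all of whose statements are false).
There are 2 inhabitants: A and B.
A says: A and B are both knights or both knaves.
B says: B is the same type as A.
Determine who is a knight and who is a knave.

Knights: A and B. Knaves: none.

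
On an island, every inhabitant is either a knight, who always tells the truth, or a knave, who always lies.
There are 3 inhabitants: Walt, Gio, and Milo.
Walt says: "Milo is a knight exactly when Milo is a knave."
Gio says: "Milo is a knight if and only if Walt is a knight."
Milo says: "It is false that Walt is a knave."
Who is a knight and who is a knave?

Walt is a knave, Gio is a knight, and Milo is a knave.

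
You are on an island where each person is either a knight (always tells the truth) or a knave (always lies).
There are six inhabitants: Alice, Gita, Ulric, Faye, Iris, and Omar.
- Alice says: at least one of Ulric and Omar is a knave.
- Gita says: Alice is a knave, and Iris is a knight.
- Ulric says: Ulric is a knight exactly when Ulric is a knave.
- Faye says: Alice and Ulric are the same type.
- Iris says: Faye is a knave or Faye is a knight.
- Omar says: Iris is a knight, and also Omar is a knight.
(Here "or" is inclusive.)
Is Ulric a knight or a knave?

Ulric is a knave.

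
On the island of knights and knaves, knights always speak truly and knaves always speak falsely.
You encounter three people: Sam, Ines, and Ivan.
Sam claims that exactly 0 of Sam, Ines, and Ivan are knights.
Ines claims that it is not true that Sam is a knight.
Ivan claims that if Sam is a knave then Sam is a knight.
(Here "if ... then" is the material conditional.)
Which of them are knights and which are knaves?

Suppose Sam is a knight. Then Sam's statement "exactly 0 of Sam, Ines, and Ivan are knights" would have to be true. Checking the 4 ways to assign the others, none is consistent with every speaker.
(For instance, with Ines=knight, Ivan=knave, Sam's claim "exactly 0 of Sam, Ines, and Ivan are knights" comes out false where it would need to be true.)
So Sam must be a knave, making "exactly 0 of Sam, Ines, and Ivan are knights" false. Taking Sam=knave, Ines=knight, Ivan=knave, each remaining statement checks out:
  Ines (knight): "it is not true that Sam is a knight" — true. ✓
  Ivan (knave): "if Sam is a knave then Sam is a knight" — false. ✓
This is the unique consistent assignment.

Knights: Ines. Knaves: Sam and Ivan.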